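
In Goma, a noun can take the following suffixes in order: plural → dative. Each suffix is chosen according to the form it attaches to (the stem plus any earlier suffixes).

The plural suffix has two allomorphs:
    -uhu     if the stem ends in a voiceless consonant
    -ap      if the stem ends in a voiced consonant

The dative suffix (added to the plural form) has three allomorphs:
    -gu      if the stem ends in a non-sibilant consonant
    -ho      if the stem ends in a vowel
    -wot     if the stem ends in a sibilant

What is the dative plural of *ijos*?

Since the final consonant of *ijos* is /s/ (voiceless), it takes -uhu, giving *ijosuhu*.
The plural form *ijosuhu*: final sound = /u/, a vowel → -ho → *ijosuhuho*.

ijosuhuho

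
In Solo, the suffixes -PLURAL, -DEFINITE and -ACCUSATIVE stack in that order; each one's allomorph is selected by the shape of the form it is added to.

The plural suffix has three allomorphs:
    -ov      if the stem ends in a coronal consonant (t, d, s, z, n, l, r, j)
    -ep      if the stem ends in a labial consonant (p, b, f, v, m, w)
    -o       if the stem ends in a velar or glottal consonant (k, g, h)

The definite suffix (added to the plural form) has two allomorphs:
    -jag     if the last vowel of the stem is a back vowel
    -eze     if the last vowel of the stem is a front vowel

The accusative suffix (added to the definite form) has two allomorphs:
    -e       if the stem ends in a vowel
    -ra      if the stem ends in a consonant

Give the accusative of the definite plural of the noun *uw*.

*uw* — final consonant /w/ (labial) → -ep → *uwep*.
Since the last vowel of the plural form *uwep* is /e/ (a front vowel), it takes -eze, giving *uwepeze*.
The final sound of the definite form *uwepeze* is /e/, which is a vowel, so the accusative suffix is -e, giving *uwepezee*.

uwepezee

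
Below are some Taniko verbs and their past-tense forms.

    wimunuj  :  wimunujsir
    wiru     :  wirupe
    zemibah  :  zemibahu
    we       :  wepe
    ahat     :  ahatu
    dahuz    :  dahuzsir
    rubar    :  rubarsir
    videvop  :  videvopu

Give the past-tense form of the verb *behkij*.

behkijsir

Looking at the final sound of each stem: -u when the stem ends in a voiceless consonant (*zemibah*, *ahat*, *videvop*); -sir when the stem ends in a voiced consonant (*wimunuj*, *dahuz*, *rubar*); -pe when the stem ends in a vowel (*wiru*, *we*).
Since the final sound of *behkij* is /j/ (a voiced consonant), it takes -sir, giving *behkijsir*.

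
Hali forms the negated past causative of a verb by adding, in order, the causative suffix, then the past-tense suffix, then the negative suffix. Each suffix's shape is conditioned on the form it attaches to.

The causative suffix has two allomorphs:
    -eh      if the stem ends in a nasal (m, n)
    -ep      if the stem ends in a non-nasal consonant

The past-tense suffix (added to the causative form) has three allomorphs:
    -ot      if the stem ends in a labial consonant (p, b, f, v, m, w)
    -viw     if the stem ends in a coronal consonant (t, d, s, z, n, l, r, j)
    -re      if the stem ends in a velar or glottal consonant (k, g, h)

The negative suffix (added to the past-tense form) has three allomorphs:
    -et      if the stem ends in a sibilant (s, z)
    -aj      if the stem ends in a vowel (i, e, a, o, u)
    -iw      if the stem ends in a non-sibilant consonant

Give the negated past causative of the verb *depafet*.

The final consonant of *depafet* is /t/, which is non-nasal, so the causative suffix is -ep, giving *depafetep*.
The final consonant of the causative form *depafetep* is /p/, which is labial, so the past-tense suffix is -ot, giving *depafetepot*.
Since the final sound of the past-tense form *depafetepot* is /t/ (a non-sibilant consonant), it takes -iw, giving *depafetepotiw*.

depafetepotiw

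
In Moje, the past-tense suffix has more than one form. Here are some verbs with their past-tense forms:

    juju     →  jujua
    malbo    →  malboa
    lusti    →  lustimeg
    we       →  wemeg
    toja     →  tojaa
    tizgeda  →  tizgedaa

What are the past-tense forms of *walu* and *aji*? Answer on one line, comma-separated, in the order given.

The suffix is conditioned by the last vowel: -meg when the last vowel of the stem is a front vowel (*lusti*, *we*); -a when the last vowel of the stem is a back vowel (*juju*, *malbo*, *toja*, *tizgeda*).
The last vowel of *walu* is /u/, which is a back vowel, so the suffix is -a, giving *walua*.
*aji* — last vowel /i/ (a front vowel) → -meg → *ajimeg*.

walua, ajimeg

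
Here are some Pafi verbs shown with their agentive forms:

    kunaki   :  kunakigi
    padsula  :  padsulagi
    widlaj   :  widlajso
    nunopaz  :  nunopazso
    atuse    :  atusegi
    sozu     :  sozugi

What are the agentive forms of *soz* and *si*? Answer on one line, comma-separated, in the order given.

Looking at the final sound of each stem: -so when the stem ends in a consonant (*widlaj*, *nunopaz*); -gi when the stem ends in a vowel (*kunaki*, *padsula*, *atuse*, *sozu*).
*soz* — final sound /z/ (a consonant) → -so → *sozso*.
Since the final sound of *si* is /i/ (a vowel), it takes -gi, giving *sigi*.

sozso, sigi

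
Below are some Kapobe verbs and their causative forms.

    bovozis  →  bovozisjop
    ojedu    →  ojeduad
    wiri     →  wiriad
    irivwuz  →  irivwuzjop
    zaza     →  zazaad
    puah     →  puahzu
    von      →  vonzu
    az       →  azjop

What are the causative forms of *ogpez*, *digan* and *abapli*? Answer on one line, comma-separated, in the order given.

Looking at the final sound of each stem: -jop when the stem ends in a sibilant (*bovozis*, *irivwuz*, *az*); -zu when the stem ends in a non-sibilant consonant (*puah*, *von*); -ad when the stem ends in a vowel (*ojedu*, *wiri*, *zaza*).
*ogpez* — final sound /z/ (a sibilant) → -jop → *ogpezjop*.
*digan* — final sound /n/ (a non-sibilant consonant) → -zu → *diganzu*.
*abapli* — final sound /i/ (a vowel) → -ad → *abapliad*.

ogpezjop, diganzu, abapliad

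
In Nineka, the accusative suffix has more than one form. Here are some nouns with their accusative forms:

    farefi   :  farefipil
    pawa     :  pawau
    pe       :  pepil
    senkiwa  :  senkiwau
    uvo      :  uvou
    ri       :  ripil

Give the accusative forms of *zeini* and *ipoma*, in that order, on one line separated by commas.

zeinipil, ipomau

Looking at the last vowel of each stem: -pil when the last vowel of the stem is a front vowel (*farefi*, *pe*, *ri*); -u when the last vowel of the stem is a back vowel (*pawa*, *senkiwa*, *uvo*).
The last vowel of *zeini* is /i/, which is a front vowel, so the suffix is -pil, giving *zeinipil*.
The last vowel of *ipoma* is /a/, which is a back vowel, so the suffix is -u, giving *ipomau*.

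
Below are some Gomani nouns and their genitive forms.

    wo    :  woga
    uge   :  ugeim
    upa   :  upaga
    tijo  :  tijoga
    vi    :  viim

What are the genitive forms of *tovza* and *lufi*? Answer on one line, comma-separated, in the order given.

The pattern is front/back vowel harmony: -im when the last vowel of the stem is a front vowel (*uge*, *vi*); -ga when the last vowel of the stem is a back vowel (*wo*, *upa*, *tijo*).
*tovza*: last vowel = /a/, a back vowel → -ga → *tovzaga*.
*lufi*: last vowel = /i/, a front vowel → -im → *lufiim*.

tovzaga, lufiim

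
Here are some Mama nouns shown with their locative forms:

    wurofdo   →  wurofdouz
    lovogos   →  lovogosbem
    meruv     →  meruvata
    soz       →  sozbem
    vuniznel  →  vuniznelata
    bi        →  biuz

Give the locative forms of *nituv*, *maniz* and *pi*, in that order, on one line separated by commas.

nituvata, manizbem, piuz

Looking at the final sound of each stem: -bem when the stem ends in a sibilant (*lovogos*, *soz*); -ata when the stem ends in a non-sibilant consonant (*meruv*, *vuniznel*); -uz when the stem ends in a vowel (*wurofdo*, *bi*).
Since the final sound of *nituv* is /v/ (a non-sibilant consonant), it takes -ata, giving *nituvata*.
*maniz* — final sound /z/ (a sibilant) → -bem → *manizbem*.
Since the final sound of *pi* is /i/ (a vowel), it takes -uz, giving *piuz*.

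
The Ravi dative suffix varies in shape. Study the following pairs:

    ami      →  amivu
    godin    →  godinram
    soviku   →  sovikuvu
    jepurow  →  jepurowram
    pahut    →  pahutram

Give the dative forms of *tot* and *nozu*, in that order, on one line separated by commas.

The alternation tracks the final sound of the stem — -ram when the stem ends in a consonant (*godin*, *jepurow*, *pahut*); -vu when the stem ends in a vowel (*ami*, *soviku*).
*tot*: final sound = /t/, a consonant → -ram → *totram*.
*nozu* — final sound /u/ (a vowel) → -vu → *nozuvu*.

totram, nozuvu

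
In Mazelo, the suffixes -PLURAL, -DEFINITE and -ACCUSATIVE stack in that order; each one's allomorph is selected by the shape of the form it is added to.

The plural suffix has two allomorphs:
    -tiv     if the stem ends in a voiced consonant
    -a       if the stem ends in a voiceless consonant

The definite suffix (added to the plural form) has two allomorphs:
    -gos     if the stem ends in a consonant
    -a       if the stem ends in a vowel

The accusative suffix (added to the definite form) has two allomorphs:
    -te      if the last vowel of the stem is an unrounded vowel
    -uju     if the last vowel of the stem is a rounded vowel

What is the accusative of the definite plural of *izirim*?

*izirim* — final consonant /m/ (voiced) → -tiv → *izirimtiv*.
The plural form *izirimtiv*: final sound = /v/, a consonant → -gos → *izirimtivgos*.
The definite form *izirimtivgos*: last vowel = /o/, a rounded vowel → -uju → *izirimtivgosuju*.

izirimtivgosuju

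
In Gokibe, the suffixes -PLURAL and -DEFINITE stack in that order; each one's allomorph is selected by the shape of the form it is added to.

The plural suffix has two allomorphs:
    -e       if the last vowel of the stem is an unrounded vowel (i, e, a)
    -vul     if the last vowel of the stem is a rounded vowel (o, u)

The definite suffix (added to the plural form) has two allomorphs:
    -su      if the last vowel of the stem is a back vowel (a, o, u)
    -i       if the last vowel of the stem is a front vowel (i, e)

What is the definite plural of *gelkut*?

*gelkut*: last vowel = /u/, a rounded vowel → -vul → *gelkutvul*.
The last vowel of the plural form *gelkutvul* is /u/, which is a back vowel, so the definite suffix is -su, giving *gelkutvulsu*.

gelkutvulsu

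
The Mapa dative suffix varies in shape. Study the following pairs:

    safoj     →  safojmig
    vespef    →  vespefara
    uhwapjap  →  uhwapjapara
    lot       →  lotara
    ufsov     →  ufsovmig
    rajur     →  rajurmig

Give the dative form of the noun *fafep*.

The alternation tracks the final consonant of the stem — -ara when the stem ends in a voiceless consonant (*vespef*, *uhwapjap*, *lot*); -mig when the stem ends in a voiced consonant (*safoj*, *ufsov*, *rajur*).
The final consonant of *fafep* is /p/, which is voiceless, so the suffix is -ara, giving *fafepara*.

fafepara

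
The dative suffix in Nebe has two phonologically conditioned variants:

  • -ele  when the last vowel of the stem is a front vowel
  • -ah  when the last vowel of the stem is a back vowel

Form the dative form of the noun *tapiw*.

*tapiw*: last vowel = /i/, a front vowel → -ele → *tapiwele*.

tapiwele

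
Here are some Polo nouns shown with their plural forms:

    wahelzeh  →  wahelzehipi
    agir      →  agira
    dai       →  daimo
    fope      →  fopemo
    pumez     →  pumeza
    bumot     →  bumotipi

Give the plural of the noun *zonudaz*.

The alternation tracks the final sound of the stem — -ipi when the stem ends in a voiceless consonant (*wahelzeh*, *bumot*); -a when the stem ends in a voiced consonant (*agir*, *pumez*); -mo when the stem ends in a vowel (*dai*, *fope*).
Since the final sound of *zonudaz* is /z/ (a voiced consonant), it takes -a, giving *zonudaza*.

zonudaza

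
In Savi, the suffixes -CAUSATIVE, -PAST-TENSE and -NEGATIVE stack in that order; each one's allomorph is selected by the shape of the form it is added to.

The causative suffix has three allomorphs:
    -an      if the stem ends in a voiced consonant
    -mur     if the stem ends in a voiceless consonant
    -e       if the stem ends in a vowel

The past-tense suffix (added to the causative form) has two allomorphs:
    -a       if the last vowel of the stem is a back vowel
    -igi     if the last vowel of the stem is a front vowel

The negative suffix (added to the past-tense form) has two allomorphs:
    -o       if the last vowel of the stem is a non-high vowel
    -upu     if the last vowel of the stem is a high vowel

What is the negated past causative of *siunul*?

siunulanao

*siunul* — final sound /l/ (a voiced consonant) → -an → *siunulan*.
The causative form *siunulan* — last vowel /a/ (a back vowel) → -a → *siunulana*.
The last vowel of the past-tense form *siunulana* is /a/, which is a non-high vowel, so the negative suffix is -o, giving *siunulanao*.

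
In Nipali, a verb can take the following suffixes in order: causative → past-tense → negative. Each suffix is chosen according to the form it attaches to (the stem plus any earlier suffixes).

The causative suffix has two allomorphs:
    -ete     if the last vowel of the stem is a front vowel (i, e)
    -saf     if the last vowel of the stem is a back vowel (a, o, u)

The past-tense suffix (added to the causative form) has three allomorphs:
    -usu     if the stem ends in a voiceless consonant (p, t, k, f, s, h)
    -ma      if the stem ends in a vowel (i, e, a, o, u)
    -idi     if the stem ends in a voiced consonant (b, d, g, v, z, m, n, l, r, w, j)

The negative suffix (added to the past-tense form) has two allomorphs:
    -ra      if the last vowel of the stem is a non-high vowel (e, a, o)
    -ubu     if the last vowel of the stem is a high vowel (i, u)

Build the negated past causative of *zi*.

zietemara

*zi* — last vowel /i/ (a front vowel) → -ete → *ziete*.
Since the final sound of the causative form *ziete* is /e/ (a vowel), it takes -ma, giving *zietema*.
Since the last vowel of the past-tense form *zietema* is /a/ (a non-high vowel), it takes -ra, giving *zietemara*.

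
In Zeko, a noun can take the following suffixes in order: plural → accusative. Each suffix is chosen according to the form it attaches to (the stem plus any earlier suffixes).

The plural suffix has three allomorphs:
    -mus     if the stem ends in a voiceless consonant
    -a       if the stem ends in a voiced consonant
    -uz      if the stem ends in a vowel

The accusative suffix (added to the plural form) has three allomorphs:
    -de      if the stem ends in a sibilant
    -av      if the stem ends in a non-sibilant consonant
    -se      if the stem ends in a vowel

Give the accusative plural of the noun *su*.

*su*: final sound = /u/, a vowel → -uz → *suuz*.
The final sound of the plural form *suuz* is /z/, which is a sibilant, so the accusative suffix is -de, giving *suuzde*.

suuzde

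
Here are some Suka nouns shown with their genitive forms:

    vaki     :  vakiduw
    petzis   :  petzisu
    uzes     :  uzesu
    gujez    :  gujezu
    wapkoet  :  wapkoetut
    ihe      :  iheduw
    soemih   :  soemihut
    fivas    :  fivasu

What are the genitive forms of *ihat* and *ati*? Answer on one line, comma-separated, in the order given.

Looking at the final sound of each stem: -u when the stem ends in a sibilant (*petzis*, *uzes*, *gujez*, *fivas*); -ut when the stem ends in a non-sibilant consonant (*wapkoet*, *soemih*); -duw when the stem ends in a vowel (*vaki*, *ihe*).
The final sound of *ihat* is /t/, which is a non-sibilant consonant, so the suffix is -ut, giving *ihatut*.
*ati*: final sound = /i/, a vowel → -duw → *atiduw*.

ihatut, atiduw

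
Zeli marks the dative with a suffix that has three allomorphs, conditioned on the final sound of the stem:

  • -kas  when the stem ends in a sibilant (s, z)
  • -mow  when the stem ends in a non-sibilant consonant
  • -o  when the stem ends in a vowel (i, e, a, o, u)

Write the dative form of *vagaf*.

The final sound of *vagaf* is /f/, which is a non-sibilant consonant, so the suffix is -mow, giving *vagafmow*.

vagafmow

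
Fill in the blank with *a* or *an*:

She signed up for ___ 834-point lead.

The indefinite article is chosen by the initial *sound* of the following word, not its spelling.
The number *834* is spoken "eight hundred …", beginning with /eɪt/ — a vowel sound.
So the article is *an*: She signed up for an 834-point lead.

an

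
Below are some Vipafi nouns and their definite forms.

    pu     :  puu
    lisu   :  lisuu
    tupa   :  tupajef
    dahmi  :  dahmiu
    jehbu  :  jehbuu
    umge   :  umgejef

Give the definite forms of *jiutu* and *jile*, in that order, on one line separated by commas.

Looking at the last vowel of each stem: -u when the last vowel of the stem is a high vowel (*pu*, *lisu*, *dahmi*, *jehbu*); -jef when the last vowel of the stem is a non-high vowel (*tupa*, *umge*).
Since the last vowel of *jiutu* is /u/ (a high vowel), it takes -u, giving *jiutuu*.
*jile* — last vowel /e/ (a non-high vowel) → -jef → *jilejef*.

jiutuu, jilejef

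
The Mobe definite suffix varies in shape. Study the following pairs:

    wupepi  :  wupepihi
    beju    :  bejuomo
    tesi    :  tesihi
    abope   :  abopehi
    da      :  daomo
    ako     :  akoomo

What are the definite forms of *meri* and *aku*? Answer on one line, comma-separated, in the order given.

The suffix is conditioned by the last vowel: -hi when the last vowel of the stem is a front vowel (*wupepi*, *tesi*, *abope*); -omo when the last vowel of the stem is a back vowel (*beju*, *da*, *ako*).
The last vowel of *meri* is /i/, which is a front vowel, so the suffix is -hi, giving *merihi*.
*aku*: last vowel = /u/, a back vowel → -omo → *akuomo*.

merihi, akuomo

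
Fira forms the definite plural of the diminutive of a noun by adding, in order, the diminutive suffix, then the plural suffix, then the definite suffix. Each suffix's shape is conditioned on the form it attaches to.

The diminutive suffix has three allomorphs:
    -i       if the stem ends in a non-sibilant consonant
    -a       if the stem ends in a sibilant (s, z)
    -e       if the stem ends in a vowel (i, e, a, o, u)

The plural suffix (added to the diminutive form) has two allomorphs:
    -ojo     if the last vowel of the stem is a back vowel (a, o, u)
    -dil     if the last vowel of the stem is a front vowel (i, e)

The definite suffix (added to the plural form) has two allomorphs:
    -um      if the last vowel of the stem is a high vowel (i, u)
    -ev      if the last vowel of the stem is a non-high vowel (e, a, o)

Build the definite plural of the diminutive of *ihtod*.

ihtodidilum

Since the final sound of *ihtod* is /d/ (a non-sibilant consonant), it takes -i, giving *ihtodi*.
Since the last vowel of the diminutive form *ihtodi* is /i/ (a front vowel), it takes -dil, giving *ihtodidil*.
The plural form *ihtodidil*: last vowel = /i/, a high vowel → -um → *ihtodidilum*.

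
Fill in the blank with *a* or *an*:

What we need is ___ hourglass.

The indefinite article is chosen by the initial *sound* of the following word, not its spelling.
*hourglass* begins with the sound /aʊ/ (silent h) — a vowel sound.
So the article is *an*: What we need is an hourglass.

an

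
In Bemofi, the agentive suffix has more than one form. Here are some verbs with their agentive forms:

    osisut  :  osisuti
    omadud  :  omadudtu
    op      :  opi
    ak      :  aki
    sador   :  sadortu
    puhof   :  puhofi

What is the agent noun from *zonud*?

The pattern is voicing of the final consonant: -i when the stem ends in a voiceless consonant (*osisut*, *op*, *ak*, *puhof*); -tu when the stem ends in a voiced consonant (*omadud*, *sador*).
The final consonant of *zonud* is /d/, which is voiced, so the suffix is -tu, giving *zonudtu*.

zonudtu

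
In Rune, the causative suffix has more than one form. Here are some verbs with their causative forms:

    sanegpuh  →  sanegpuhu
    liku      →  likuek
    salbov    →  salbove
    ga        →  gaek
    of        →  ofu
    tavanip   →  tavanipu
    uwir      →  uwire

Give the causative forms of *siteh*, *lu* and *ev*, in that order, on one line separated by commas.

sitehu, luek, eve

The alternation tracks the final sound of the stem — -u when the stem ends in a voiceless consonant (*sanegpuh*, *of*, *tavanip*); -e when the stem ends in a voiced consonant (*salbov*, *uwir*); -ek when the stem ends in a vowel (*liku*, *ga*).
*siteh* — final sound /h/ (a voiceless consonant) → -u → *sitehu*.
*lu* — final sound /u/ (a vowel) → -ek → *luek*.
The final sound of *ev* is /v/, which is a voiced consonant, so the suffix is -e, giving *eve*.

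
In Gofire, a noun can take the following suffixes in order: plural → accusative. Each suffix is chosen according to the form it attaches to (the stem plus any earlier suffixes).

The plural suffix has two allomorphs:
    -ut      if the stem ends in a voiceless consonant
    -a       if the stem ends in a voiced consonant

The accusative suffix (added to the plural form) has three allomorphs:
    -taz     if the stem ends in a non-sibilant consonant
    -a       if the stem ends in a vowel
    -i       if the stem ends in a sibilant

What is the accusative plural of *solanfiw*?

solanfiwaa

The final consonant of *solanfiw* is /w/, which is voiced, so the plural suffix is -a, giving *solanfiwa*.
The plural form *solanfiwa*: final sound = /a/, a vowel → -a → *solanfiwaa*.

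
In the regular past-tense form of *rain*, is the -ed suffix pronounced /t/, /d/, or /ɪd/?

The stem *rain* ends in a voiced sound other than /d/.
The -ed suffix is realized as /ɪd/ after /t, d/; as /t/ after other voiceless consonants; and as /d/ after other voiced sounds.
So -ed on *rain* is pronounced /d/.

/d/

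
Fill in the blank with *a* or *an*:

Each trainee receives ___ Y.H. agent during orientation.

The indefinite article is chosen by the initial *sound* of the following word, not its spelling.
The initialism *Y.H.* is read letter by letter; the first letter, Y, is pronounced /waɪ/, which begins with a consonant sound.
So the article is *a*: Each trainee receives a Y.H. agent during orientation.

a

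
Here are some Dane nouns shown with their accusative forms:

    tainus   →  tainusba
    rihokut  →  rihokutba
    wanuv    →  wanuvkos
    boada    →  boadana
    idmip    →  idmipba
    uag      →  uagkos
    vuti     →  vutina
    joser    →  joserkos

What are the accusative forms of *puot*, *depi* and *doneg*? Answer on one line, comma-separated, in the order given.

The alternation tracks the final sound of the stem — -ba when the stem ends in a voiceless consonant (*tainus*, *rihokut*, *idmip*); -kos when the stem ends in a voiced consonant (*wanuv*, *uag*, *joser*); -na when the stem ends in a vowel (*boada*, *vuti*).
*puot* — final sound /t/ (a voiceless consonant) → -ba → *puotba*.
*depi*: final sound = /i/, a vowel → -na → *depina*.
*doneg*: final sound = /g/, a voiced consonant → -kos → *donegkos*.

puotba, depina, donegkos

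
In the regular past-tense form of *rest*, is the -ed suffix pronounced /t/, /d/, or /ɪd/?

The stem *rest* ends in /t/ or /d/.
The -ed suffix is realized as /ɪd/ after /t, d/; as /t/ after other voiceless consonants; and as /d/ after other voiced sounds.
So -ed on *rest* is pronounced /ɪd/.

/ɪd/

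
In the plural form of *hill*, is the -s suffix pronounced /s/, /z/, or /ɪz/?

The stem *hill* ends in a voiced non-sibilant sound.
The plural suffix surfaces as /ɪz/ after sibilants, /s/ after other voiceless consonants, and /z/ after other voiced sounds.
So the plural -s on *hill* is pronounced /z/.

/z/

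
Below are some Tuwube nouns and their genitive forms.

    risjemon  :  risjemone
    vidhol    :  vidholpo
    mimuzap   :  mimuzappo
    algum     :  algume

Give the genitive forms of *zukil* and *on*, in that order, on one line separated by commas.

The alternation tracks the final consonant of the stem — -e when the stem ends in a nasal (*risjemon*, *algum*); -po when the stem ends in a non-nasal consonant (*vidhol*, *mimuzap*).
The final consonant of *zukil* is /l/, which is non-nasal, so the suffix is -po, giving *zukilpo*.
*on*: final consonant = /n/, a nasal → -e → *one*.

zukilpo, one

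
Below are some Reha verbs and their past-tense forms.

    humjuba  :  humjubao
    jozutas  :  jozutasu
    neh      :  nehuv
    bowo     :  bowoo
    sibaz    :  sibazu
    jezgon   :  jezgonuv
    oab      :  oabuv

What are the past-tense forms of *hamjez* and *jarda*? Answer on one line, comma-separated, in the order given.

hamjezu, jardao

The suffix is conditioned by the final sound: -u when the stem ends in a sibilant (*jozutas*, *sibaz*); -uv when the stem ends in a non-sibilant consonant (*neh*, *jezgon*, *oab*); -o when the stem ends in a vowel (*humjuba*, *bowo*).
Since the final sound of *hamjez* is /z/ (a sibilant), it takes -u, giving *hamjezu*.
Since the final sound of *jarda* is /a/ (a vowel), it takes -o, giving *jardao*.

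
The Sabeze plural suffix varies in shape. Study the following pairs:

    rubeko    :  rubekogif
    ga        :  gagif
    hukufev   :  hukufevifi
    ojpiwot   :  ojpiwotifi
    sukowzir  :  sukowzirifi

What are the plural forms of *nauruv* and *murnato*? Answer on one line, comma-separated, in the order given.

Looking at the final sound of each stem: -ifi when the stem ends in a consonant (*hukufev*, *ojpiwot*, *sukowzir*); -gif when the stem ends in a vowel (*rubeko*, *ga*).
Since the final sound of *nauruv* is /v/ (a consonant), it takes -ifi, giving *nauruvifi*.
Since the final sound of *murnato* is /o/ (a vowel), it takes -gif, giving *murnatogif*.

nauruvifi, murnatogif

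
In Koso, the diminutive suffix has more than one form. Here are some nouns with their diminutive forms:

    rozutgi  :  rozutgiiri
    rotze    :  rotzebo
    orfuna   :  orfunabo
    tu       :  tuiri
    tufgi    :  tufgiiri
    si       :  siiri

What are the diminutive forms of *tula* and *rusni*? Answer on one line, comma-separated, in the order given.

tulabo, rusniiri

The pattern is height harmony: -iri when the last vowel of the stem is a high vowel (*rozutgi*, *tu*, *tufgi*, *si*); -bo when the last vowel of the stem is a non-high vowel (*rotze*, *orfuna*).
The last vowel of *tula* is /a/, which is a non-high vowel, so the suffix is -bo, giving *tulabo*.
*rusni*: last vowel = /i/, a high vowel → -iri → *rusniiri*.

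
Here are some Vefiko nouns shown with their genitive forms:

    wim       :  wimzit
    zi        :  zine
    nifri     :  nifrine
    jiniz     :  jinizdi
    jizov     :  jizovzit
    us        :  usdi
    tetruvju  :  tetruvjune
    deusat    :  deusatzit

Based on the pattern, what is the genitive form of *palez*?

palezdi

The suffix is conditioned by the final sound: -di when the stem ends in a sibilant (*jiniz*, *us*); -zit when the stem ends in a non-sibilant consonant (*wim*, *jizov*, *deusat*); -ne when the stem ends in a vowel (*zi*, *nifri*, *tetruvju*).
*palez* — final sound /z/ (a sibilant) → -di → *palezdi*.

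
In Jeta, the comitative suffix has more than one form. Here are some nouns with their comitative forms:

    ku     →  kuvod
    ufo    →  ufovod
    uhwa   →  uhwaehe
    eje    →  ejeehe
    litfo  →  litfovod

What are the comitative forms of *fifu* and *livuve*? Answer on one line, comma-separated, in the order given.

fifuvod, livuveehe

The alternation tracks the last vowel of the stem — -vod when the last vowel of the stem is a rounded vowel (*ku*, *ufo*, *litfo*); -ehe when the last vowel of the stem is an unrounded vowel (*uhwa*, *eje*).
Since the last vowel of *fifu* is /u/ (a rounded vowel), it takes -vod, giving *fifuvod*.
The last vowel of *livuve* is /e/, which is an unrounded vowel, so the suffix is -ehe, giving *livuveehe*.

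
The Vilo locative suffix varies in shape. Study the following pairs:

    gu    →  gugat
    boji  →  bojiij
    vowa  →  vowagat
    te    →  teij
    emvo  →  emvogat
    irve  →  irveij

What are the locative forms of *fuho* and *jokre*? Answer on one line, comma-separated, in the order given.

The suffix is conditioned by the last vowel: -ij when the last vowel of the stem is a front vowel (*boji*, *te*, *irve*); -gat when the last vowel of the stem is a back vowel (*gu*, *vowa*, *emvo*).
*fuho* — last vowel /o/ (a back vowel) → -gat → *fuhogat*.
Since the last vowel of *jokre* is /e/ (a front vowel), it takes -ij, giving *jokreij*.

fuhogat, jokreij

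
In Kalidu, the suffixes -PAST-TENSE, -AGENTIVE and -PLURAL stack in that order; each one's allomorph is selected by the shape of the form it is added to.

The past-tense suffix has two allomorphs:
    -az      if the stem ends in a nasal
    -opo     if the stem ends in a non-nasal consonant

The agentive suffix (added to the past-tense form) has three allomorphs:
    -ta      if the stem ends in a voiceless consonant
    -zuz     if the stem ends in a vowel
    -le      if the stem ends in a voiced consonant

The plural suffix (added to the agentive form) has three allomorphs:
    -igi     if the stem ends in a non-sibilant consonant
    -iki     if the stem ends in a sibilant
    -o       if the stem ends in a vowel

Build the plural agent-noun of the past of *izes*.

*izes*: final consonant = /s/, non-nasal → -opo → *izesopo*.
The past-tense form *izesopo*: final sound = /o/, a vowel → -zuz → *izesopozuz*.
Since the final sound of the agentive form *izesopozuz* is /z/ (a sibilant), it takes -iki, giving *izesopozuziki*.

izesopozuziki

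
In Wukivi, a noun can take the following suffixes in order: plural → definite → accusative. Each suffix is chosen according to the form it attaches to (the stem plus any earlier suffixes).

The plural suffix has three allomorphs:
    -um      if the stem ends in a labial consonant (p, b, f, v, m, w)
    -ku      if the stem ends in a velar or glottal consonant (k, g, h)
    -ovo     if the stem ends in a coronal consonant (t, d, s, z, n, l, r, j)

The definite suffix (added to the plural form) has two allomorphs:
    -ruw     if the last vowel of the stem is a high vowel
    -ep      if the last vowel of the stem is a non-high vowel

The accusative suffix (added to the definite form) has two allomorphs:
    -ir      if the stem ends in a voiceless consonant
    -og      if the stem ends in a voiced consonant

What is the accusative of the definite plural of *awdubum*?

*awdubum*: final consonant = /m/, labial → -um → *awdubumum*.
The plural form *awdubumum*: last vowel = /u/, a high vowel → -ruw → *awdubumumruw*.
The definite form *awdubumumruw*: final consonant = /w/, voiced → -og → *awdubumumruwog*.

awdubumumruwog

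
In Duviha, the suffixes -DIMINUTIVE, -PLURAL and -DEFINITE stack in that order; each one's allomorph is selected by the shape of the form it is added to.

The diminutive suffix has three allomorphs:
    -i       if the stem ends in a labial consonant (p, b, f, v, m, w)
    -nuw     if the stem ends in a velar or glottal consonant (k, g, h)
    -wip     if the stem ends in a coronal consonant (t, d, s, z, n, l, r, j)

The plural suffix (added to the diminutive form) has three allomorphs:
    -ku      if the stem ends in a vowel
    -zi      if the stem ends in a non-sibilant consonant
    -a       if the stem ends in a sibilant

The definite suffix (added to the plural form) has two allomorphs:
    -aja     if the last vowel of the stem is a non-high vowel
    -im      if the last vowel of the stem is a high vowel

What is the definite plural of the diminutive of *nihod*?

The final consonant of *nihod* is /d/, which is coronal, so the diminutive suffix is -wip, giving *nihodwip*.
The diminutive form *nihodwip*: final sound = /p/, a non-sibilant consonant → -zi → *nihodwipzi*.
The plural form *nihodwipzi* — last vowel /i/ (a high vowel) → -im → *nihodwipziim*.

nihodwipziim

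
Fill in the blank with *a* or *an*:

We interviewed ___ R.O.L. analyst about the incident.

an

The indefinite article is chosen by the initial *sound* of the following word, not its spelling.
The initialism *R.O.L.* is read letter by letter; the first letter, R, is pronounced /ɑr/, which begins with a vowel sound.
So the article is *an*: We interviewed an R.O.L. analyst about the incident.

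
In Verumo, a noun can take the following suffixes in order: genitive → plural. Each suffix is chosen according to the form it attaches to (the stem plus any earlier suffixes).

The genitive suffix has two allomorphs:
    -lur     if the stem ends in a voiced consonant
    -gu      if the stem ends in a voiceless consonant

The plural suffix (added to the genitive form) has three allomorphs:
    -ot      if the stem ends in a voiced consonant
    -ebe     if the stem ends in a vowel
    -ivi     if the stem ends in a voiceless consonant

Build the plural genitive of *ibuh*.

ibuhguebe

*ibuh* — final consonant /h/ (voiceless) → -gu → *ibuhgu*.
The genitive form *ibuhgu*: final sound = /u/, a vowel → -ebe → *ibuhguebe*.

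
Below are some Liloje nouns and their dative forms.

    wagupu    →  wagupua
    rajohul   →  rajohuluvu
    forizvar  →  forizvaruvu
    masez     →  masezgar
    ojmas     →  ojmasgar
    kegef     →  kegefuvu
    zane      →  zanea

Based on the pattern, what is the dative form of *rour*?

rouruvu

Looking at the final sound of each stem: -gar when the stem ends in a sibilant (*masez*, *ojmas*); -uvu when the stem ends in a non-sibilant consonant (*rajohul*, *forizvar*, *kegef*); -a when the stem ends in a vowel (*wagupu*, *zane*).
*rour*: final sound = /r/, a non-sibilant consonant → -uvu → *rouruvu*.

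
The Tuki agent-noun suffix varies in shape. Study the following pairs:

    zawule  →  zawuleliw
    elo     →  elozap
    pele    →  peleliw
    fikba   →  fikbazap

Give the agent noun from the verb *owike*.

owikeliw

The alternation tracks the last vowel of the stem — -liw when the last vowel of the stem is a front vowel (*zawule*, *pele*); -zap when the last vowel of the stem is a back vowel (*elo*, *fikba*).
Since the last vowel of *owike* is /e/ (a front vowel), it takes -liw, giving *owikeliw*.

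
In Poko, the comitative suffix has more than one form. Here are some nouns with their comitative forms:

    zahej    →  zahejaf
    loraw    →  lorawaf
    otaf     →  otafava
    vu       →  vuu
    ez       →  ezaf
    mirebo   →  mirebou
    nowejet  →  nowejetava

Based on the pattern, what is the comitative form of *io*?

iou

Looking at the final sound of each stem: -ava when the stem ends in a voiceless consonant (*otaf*, *nowejet*); -af when the stem ends in a voiced consonant (*zahej*, *loraw*, *ez*); -u when the stem ends in a vowel (*vu*, *mirebo*).
The final sound of *io* is /o/, which is a vowel, so the suffix is -u, giving *iou*.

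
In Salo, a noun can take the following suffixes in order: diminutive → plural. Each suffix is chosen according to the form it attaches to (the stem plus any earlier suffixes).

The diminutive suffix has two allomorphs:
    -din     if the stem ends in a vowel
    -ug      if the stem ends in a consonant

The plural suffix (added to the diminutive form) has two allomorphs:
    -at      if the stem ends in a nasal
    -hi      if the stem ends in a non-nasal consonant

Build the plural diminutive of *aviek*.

*aviek* — final sound /k/ (a consonant) → -ug → *aviekug*.
The final consonant of the diminutive form *aviekug* is /g/, which is non-nasal, so the plural suffix is -hi, giving *aviekughi*.

aviekughi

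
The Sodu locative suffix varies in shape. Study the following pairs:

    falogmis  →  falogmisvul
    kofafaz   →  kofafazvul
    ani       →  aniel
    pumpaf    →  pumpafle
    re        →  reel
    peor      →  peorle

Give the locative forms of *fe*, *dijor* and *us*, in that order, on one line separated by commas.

The alternation tracks the final sound of the stem — -vul when the stem ends in a sibilant (*falogmis*, *kofafaz*); -le when the stem ends in a non-sibilant consonant (*pumpaf*, *peor*); -el when the stem ends in a vowel (*ani*, *re*).
Since the final sound of *fe* is /e/ (a vowel), it takes -el, giving *feel*.
The final sound of *dijor* is /r/, which is a non-sibilant consonant, so the suffix is -le, giving *dijorle*.
*us*: final sound = /s/, a sibilant → -vul → *usvul*.

feel, dijorle, usvul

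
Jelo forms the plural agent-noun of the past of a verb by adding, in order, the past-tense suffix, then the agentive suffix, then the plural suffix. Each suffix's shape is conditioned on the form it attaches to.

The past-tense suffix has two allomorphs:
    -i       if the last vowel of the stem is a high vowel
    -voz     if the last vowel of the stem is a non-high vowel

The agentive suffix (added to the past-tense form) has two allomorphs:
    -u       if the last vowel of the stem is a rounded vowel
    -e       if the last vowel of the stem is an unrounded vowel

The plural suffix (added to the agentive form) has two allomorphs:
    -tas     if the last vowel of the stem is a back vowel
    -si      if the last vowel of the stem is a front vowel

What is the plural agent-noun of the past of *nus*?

nusiesi

The last vowel of *nus* is /u/, which is a high vowel, so the past-tense suffix is -i, giving *nusi*.
The last vowel of the past-tense form *nusi* is /i/, which is an unrounded vowel, so the agentive suffix is -e, giving *nusie*.
The agentive form *nusie* — last vowel /e/ (a front vowel) → -si → *nusiesi*.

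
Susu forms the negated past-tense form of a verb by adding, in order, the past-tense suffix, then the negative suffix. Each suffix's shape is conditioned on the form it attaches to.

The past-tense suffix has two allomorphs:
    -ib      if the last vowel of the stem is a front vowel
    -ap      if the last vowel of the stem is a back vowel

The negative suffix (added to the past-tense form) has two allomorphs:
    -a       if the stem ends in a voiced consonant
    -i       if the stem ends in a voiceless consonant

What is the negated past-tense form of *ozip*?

ozipiba

Since the last vowel of *ozip* is /i/ (a front vowel), it takes -ib, giving *ozipib*.
The final consonant of the past-tense form *ozipib* is /b/, which is voiced, so the negative suffix is -a, giving *ozipiba*.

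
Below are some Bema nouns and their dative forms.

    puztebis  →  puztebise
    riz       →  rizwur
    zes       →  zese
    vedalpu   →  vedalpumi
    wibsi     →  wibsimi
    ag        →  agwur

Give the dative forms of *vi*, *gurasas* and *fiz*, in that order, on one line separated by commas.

Looking at the final sound of each stem: -e when the stem ends in a voiceless consonant (*puztebis*, *zes*); -wur when the stem ends in a voiced consonant (*riz*, *ag*); -mi when the stem ends in a vowel (*vedalpu*, *wibsi*).
*vi* — final sound /i/ (a vowel) → -mi → *vimi*.
Since the final sound of *gurasas* is /s/ (a voiceless consonant), it takes -e, giving *gurasase*.
The final sound of *fiz* is /z/, which is a voiced consonant, so the suffix is -wur, giving *fizwur*.

vimi, gurasase, fizwur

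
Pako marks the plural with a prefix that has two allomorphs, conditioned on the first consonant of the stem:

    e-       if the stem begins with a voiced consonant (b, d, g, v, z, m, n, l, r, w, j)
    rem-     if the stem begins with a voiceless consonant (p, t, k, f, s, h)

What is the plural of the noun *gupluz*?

*gupluz* — first consonant /g/ (voiced) → e- → *egupluz*.

egupluz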